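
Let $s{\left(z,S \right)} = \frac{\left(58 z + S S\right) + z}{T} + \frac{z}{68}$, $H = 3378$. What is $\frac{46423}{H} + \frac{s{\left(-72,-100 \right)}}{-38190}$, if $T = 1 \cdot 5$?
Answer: $\frac{25061001853}{1827582450} \approx 13.713$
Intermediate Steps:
$T = 5$
$s{\left(z,S \right)} = \frac{S^{2}}{5} + \frac{4017 z}{340}$ ($s{\left(z,S \right)} = \frac{\left(58 z + S S\right) + z}{5} + \frac{z}{68} = \left(\left(58 z + S^{2}\right) + z\right) \frac{1}{5} + z \frac{1}{68} = \left(\left(S^{2} + 58 z\right) + z\right) \frac{1}{5} + \frac{z}{68} = \left(S^{2} + 59 z\right) \frac{1}{5} + \frac{z}{68} = \left(\frac{S^{2}}{5} + \frac{59 z}{5}\right) + \frac{z}{68} = \frac{S^{2}}{5} + \frac{4017 z}{340}$)
$\frac{46423}{H} + \frac{s{\left(-72,-100 \right)}}{-38190} = \frac{46423}{3378} + \frac{\frac{\left(-100\right)^{2}}{5} + \frac{4017}{340} \left(-72\right)}{-38190} = 46423 \cdot \frac{1}{3378} + \left(\frac{1}{5} \cdot 10000 - \frac{72306}{85}\right) \left(- \frac{1}{38190}\right) = \frac{46423}{3378} + \left(2000 - \frac{72306}{85}\right) \left(- \frac{1}{38190}\right) = \frac{46423}{3378} + \frac{97694}{85} \left(- \frac{1}{38190}\right) = \frac{46423}{3378} - \frac{48847}{1623075} = \frac{25061001853}{1827582450}$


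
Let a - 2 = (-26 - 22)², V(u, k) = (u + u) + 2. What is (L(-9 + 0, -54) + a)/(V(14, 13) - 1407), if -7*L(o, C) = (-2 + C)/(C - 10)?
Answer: -6149/3672 ≈ -1.6746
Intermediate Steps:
V(u, k) = 2 + 2*u (V(u, k) = 2*u + 2 = 2 + 2*u)
L(o, C) = -(-2 + C)/(7*(-10 + C)) (L(o, C) = -(-2 + C)/(7*(C - 10)) = -(-2 + C)/(7*(-10 + C)))
a = 2306 (a = 2 + (-26 - 22)² = 2 + (-48)² = 2 + 2304 = 2306)
(L(-9 + 0, -54) + a)/(V(14, 13) - 1407) = ((2 - 1*(-54))/(7*(-10 - 54)) + 2306)/((2 + 2*14) - 1407) = ((⅐)*(2 + 54)/(-64) + 2306)/((2 + 28) - 1407) = ((⅐)*(-1/64)*56 + 2306)/(30 - 1407) = (-⅛ + 2306)/(-1377) = (18447/8)*(-1/1377) = -6149/3672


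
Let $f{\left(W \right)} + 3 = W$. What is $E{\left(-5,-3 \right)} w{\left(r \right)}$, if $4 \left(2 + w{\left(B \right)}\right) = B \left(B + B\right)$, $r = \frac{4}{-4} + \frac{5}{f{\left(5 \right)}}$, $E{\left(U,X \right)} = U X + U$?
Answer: $- \frac{35}{4} \approx -8.75$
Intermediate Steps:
$f{\left(W \right)} = -3 + W$
$E{\left(U,X \right)} = U + U X$
$r = \frac{3}{2}$ ($r = \frac{4}{-4} + \frac{5}{-3 + 5} = 4 \left(- \frac{1}{4}\right) + \frac{5}{2} = -1 + 5 \cdot \frac{1}{2} = -1 + \frac{5}{2} = \frac{3}{2} \approx 1.5$)
$w{\left(B \right)} = -2 + \frac{B^{2}}{2}$ ($w{\left(B \right)} = -2 + \frac{B \left(B + B\right)}{4} = -2 + \frac{B 2 B}{4} = -2 + \frac{2 B^{2}}{4} = -2 + \frac{B^{2}}{2}$)
$E{\left(-5,-3 \right)} w{\left(r \right)} = - 5 \left(1 - 3\right) \left(-2 + \frac{\left(\frac{3}{2}\right)^{2}}{2}\right) = \left(-5\right) \left(-2\right) \left(-2 + \frac{1}{2} \cdot \frac{9}{4}\right) = 10 \left(-2 + \frac{9}{8}\right) = 10 \left(- \frac{7}{8}\right) = - \frac{35}{4}$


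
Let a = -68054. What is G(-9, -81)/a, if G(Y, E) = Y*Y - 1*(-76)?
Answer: -157/68054 ≈ -0.0023070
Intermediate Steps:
G(Y, E) = 76 + Y² (G(Y, E) = Y² + 76 = 76 + Y²)
G(-9, -81)/a = (76 + (-9)²)/(-68054) = (76 + 81)*(-1/68054) = 157*(-1/68054) = -157/68054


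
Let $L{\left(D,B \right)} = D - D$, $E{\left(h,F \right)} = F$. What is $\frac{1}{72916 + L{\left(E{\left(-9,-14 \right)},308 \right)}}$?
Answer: $\frac{1}{72916} \approx 1.3714 \cdot 10^{-5}$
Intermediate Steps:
$L{\left(D,B \right)} = 0$
$\frac{1}{72916 + L{\left(E{\left(-9,-14 \right)},308 \right)}} = \frac{1}{72916 + 0} = \frac{1}{72916}$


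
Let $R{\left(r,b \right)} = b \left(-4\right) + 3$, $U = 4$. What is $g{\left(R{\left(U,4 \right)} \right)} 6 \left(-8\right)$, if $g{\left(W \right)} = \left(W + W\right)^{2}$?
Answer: $-32448$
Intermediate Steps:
$R{\left(r,b \right)} = 3 - 4 b$ ($R{\left(r,b \right)} = - 4 b + 3 = 3 - 4 b$)
$g{\left(W \right)} = 4 W^{2}$ ($g{\left(W \right)} = \left(2 W\right)^{2} = 4 W^{2}$)
$g{\left(R{\left(U,4 \right)} \right)} 6 \left(-8\right) = 4 \left(3 - 16\right)^{2} \cdot 6 \left(-8\right) = 4 \left(-13\right)^{2} \cdot 6 \left(-8\right) = 4 \cdot 169 \cdot 6 \left(-8\right) = 676 \cdot 6 \left(-8\right) = 4056 \left(-8\right) = -32448$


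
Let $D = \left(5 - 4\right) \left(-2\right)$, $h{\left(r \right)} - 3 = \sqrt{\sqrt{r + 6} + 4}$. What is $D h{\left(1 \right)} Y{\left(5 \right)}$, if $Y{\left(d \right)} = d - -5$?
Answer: $-60 - 20 \sqrt{4 + \sqrt{7}} \approx -111.56$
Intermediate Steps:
$h{\left(r \right)} = 3 + \sqrt{4 + \sqrt{6 + r}}$ ($h{\left(r \right)} = 3 + \sqrt{\sqrt{r + 6} + 4} = 3 + \sqrt{\sqrt{6 + r} + 4} = 3 + \sqrt{4 + \sqrt{6 + r}}$)
$Y{\left(d \right)} = 5 + d$ ($Y{\left(d \right)} = d + 5 = 5 + d$)
$D = -2$ ($D = 1 \left(-2\right) = -2$)
$D h{\left(1 \right)} Y{\left(5 \right)} = - 2 \left(3 + \sqrt{4 + \sqrt{6 + 1}}\right) \left(5 + 5\right) = - 2 \left(3 + \sqrt{4 + \sqrt{7}}\right) 10 = \left(-6 - 2 \sqrt{4 + \sqrt{7}}\right) 10 = -60 - 20 \sqrt{4 + \sqrt{7}}$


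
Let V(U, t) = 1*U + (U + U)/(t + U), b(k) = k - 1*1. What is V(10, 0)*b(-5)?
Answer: -72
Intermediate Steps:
b(k) = -1 + k (b(k) = k - 1 = -1 + k)
V(U, t) = U + 2*U/(U + t) (V(U, t) = U + (2*U)/(U + t) = U + 2*U/(U + t))
V(10, 0)*b(-5) = (10*(2 + 10 + 0)/(10 + 0))*(-1 - 5) = (10*12/10)*(-6) = (10*(1/10)*12)*(-6) = 12*(-6) = -72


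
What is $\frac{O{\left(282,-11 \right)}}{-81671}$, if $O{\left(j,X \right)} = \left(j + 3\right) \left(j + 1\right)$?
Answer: $- \frac{80655}{81671} \approx -0.98756$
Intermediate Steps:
$O{\left(j,X \right)} = \left(1 + j\right) \left(3 + j\right)$ ($O{\left(j,X \right)} = \left(3 + j\right) \left(1 + j\right) = \left(1 + j\right) \left(3 + j\right)$)
$\frac{O{\left(282,-11 \right)}}{-81671} = \frac{3 + 282^{2} + 4 \cdot 282}{-81671} = \left(3 + 79524 + 1128\right) \left(- \frac{1}{81671}\right) = 80655 \left(- \frac{1}{81671}\right) = - \frac{80655}{81671}$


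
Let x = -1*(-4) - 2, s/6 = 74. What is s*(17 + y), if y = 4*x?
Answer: 11100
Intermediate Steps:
s = 444 (s = 6*74 = 444)
x = 2 (x = 4 - 2 = 2)
y = 8 (y = 4*2 = 8)
s*(17 + y) = 444*(17 + 8) = 444*25 = 11100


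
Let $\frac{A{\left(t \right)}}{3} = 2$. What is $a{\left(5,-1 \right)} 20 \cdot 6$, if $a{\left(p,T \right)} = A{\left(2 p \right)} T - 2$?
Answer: $-960$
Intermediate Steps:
$A{\left(t \right)} = 6$ ($A{\left(t \right)} = 3 \cdot 2 = 6$)
$a{\left(p,T \right)} = -2 + 6 T$ ($a{\left(p,T \right)} = 6 T - 2 = -2 + 6 T$)
$a{\left(5,-1 \right)} 20 \cdot 6 = \left(-2 + 6 \left(-1\right)\right) 20 \cdot 6 = \left(-2 - 6\right) 20 \cdot 6 = \left(-8\right) 20 \cdot 6 = \left(-160\right) 6 = -960$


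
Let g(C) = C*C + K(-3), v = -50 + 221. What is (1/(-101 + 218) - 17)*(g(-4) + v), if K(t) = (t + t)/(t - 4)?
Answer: -373460/117 ≈ -3192.0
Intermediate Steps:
v = 171
K(t) = 2*t/(-4 + t) (K(t) = (2*t)/(-4 + t) = 2*t/(-4 + t))
g(C) = 6/7 + C**2 (g(C) = C*C + 2*(-3)/(-4 - 3) = C**2 + 2*(-3)/(-7) = C**2 + 2*(-3)*(-1/7) = C**2 + 6/7 = 6/7 + C**2)
(1/(-101 + 218) - 17)*(g(-4) + v) = (1/(-101 + 218) - 17)*((6/7 + (-4)**2) + 171) = (1/117 - 17)*((6/7 + 16) + 171) = (1/117 - 17)*(118/7 + 171) = -1988/117*1315/7 = -373460/117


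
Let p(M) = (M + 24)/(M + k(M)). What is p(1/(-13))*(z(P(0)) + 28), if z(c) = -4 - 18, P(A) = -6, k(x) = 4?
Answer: 622/17 ≈ 36.588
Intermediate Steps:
z(c) = -22
p(M) = (24 + M)/(4 + M) (p(M) = (M + 24)/(M + 4) = (24 + M)/(4 + M))
p(1/(-13))*(z(P(0)) + 28) = ((24 + 1/(-13))/(4 + 1/(-13)))*(-22 + 28) = ((24 - 1/13)/(4 - 1/13))*6 = ((311/13)/(51/13))*6 = ((13/51)*(311/13))*6 = (311/51)*6 = 622/17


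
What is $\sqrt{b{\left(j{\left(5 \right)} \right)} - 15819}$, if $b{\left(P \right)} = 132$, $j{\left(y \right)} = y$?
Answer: $3 i \sqrt{1743} \approx 125.25 i$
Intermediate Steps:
$\sqrt{b{\left(j{\left(5 \right)} \right)} - 15819} = \sqrt{132 - 15819} = \sqrt{-15687} = 3 i \sqrt{1743}$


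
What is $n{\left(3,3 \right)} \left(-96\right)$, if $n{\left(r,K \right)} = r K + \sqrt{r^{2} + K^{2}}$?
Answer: $-864 - 288 \sqrt{2} \approx -1271.3$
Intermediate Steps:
$n{\left(r,K \right)} = \sqrt{K^{2} + r^{2}} + K r$ ($n{\left(r,K \right)} = K r + \sqrt{K^{2} + r^{2}} = \sqrt{K^{2} + r^{2}} + K r$)
$n{\left(3,3 \right)} \left(-96\right) = \left(\sqrt{3^{2} + 3^{2}} + 3 \cdot 3\right) \left(-96\right) = \left(\sqrt{9 + 9} + 9\right) \left(-96\right) = \left(\sqrt{18} + 9\right) \left(-96\right) = \left(3 \sqrt{2} + 9\right) \left(-96\right) = \left(9 + 3 \sqrt{2}\right) \left(-96\right) = -864 - 288 \sqrt{2}$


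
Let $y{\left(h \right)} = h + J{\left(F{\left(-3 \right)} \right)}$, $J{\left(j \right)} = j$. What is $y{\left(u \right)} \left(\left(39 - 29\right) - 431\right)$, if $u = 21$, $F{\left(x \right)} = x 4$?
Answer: $-3789$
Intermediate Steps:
$F{\left(x \right)} = 4 x$
$y{\left(h \right)} = -12 + h$ ($y{\left(h \right)} = h + 4 \left(-3\right) = h - 12 = -12 + h$)
$y{\left(u \right)} \left(\left(39 - 29\right) - 431\right) = \left(-12 + 21\right) \left(\left(39 - 29\right) - 431\right) = 9 \left(\left(39 - 29\right) - 431\right) = 9 \left(10 - 431\right) = 9 \left(-421\right) = -3789$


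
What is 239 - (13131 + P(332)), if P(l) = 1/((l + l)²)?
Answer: -5684031233/440896 ≈ -12892.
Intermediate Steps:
P(l) = 1/(4*l²) (P(l) = 1/((2*l)²) = 1/(4*l²))
239 - (13131 + P(332)) = 239 - (13131 + (¼)/332²) = 239 - (13131 + (¼)*(1/110224)) = 239 - (13131 + 1/440896) = 239 - 1*5789405377/440896 = 239 - 5789405377/440896 = -5684031233/440896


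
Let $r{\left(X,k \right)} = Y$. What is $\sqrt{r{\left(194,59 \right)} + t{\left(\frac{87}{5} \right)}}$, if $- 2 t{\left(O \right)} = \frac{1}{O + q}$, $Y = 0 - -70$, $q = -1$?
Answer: $\frac{15 \sqrt{2091}}{82} \approx 8.3648$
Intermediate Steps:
$Y = 70$ ($Y = 0 + 70 = 70$)
$r{\left(X,k \right)} = 70$
$t{\left(O \right)} = - \frac{1}{2 \left(-1 + O\right)}$ ($t{\left(O \right)} = - \frac{1}{2 \left(O - 1\right)} = - \frac{1}{2 \left(-1 + O\right)}$)
$\sqrt{r{\left(194,59 \right)} + t{\left(\frac{87}{5} \right)}} = \sqrt{70 - \frac{1}{-2 + 2 \cdot \frac{87}{5}}} = \sqrt{70 - \frac{1}{-2 + \frac{174}{5}}} = \sqrt{70 - \frac{1}{\frac{164}{5}}} = \sqrt{70 - \frac{5}{164}} = \sqrt{\frac{11475}{164}} = \frac{15 \sqrt{2091}}{82}$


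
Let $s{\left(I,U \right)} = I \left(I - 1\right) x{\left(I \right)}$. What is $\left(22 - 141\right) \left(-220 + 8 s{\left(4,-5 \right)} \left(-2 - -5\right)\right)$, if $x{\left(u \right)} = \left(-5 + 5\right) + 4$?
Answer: $-110908$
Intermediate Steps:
$x{\left(u \right)} = 4$ ($x{\left(u \right)} = 0 + 4 = 4$)
$s{\left(I,U \right)} = 4 I \left(-1 + I\right)$ ($s{\left(I,U \right)} = I \left(I - 1\right) 4 = I \left(-1 + I\right) 4 = 4 I \left(-1 + I\right)$)
$\left(22 - 141\right) \left(-220 + 8 s{\left(4,-5 \right)} \left(-2 - -5\right)\right) = \left(22 - 141\right) \left(-220 + 8 \cdot 4 \cdot 4 \left(-1 + 4\right) \left(-2 - -5\right)\right) = - 119 \left(-220 + 8 \cdot 4 \cdot 4 \cdot 3 \left(-2 + 5\right)\right) = - 119 \left(-220 + 8 \cdot 48 \cdot 3\right) = - 119 \left(-220 + 384 \cdot 3\right) = - 119 \left(-220 + 1152\right) = \left(-119\right) 932 = -110908$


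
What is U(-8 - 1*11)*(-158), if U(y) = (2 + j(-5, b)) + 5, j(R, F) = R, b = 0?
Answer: -316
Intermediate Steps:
U(y) = 2 (U(y) = (2 - 5) + 5 = -3 + 5 = 2)
U(-8 - 1*11)*(-158) = 2*(-158) = -316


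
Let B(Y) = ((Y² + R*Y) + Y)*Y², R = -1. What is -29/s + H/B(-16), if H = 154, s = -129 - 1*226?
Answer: 977607/11632640 ≈ 0.084040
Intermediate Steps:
B(Y) = Y⁴ (B(Y) = ((Y² - Y) + Y)*Y² = Y²*Y² = Y⁴)
s = -355 (s = -129 - 226 = -355)
-29/s + H/B(-16) = -29/(-355) + 154/((-16)⁴) = -29*(-1/355) + 154/65536 = 29/355 + 154*(1/65536) = 29/355 + 77/32768 = 977607/11632640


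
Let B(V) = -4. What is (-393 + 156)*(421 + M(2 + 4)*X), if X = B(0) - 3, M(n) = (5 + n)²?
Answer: 100962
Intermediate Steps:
X = -7 (X = -4 - 3 = -7)
(-393 + 156)*(421 + M(2 + 4)*X) = (-393 + 156)*(421 + (5 + (2 + 4))²*(-7)) = -237*(421 + (5 + 6)²*(-7)) = -237*(421 + 11²*(-7)) = -237*(421 + 121*(-7)) = -237*(421 - 847) = -237*(-426) = 100962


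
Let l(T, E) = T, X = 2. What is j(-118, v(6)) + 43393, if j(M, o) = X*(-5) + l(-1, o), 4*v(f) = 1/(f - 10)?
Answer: 43382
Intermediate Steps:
v(f) = 1/(4*(-10 + f)) (v(f) = 1/(4*(f - 10)) = 1/(4*(-10 + f)))
j(M, o) = -11 (j(M, o) = 2*(-5) - 1 = -10 - 1 = -11)
j(-118, v(6)) + 43393 = -11 + 43393 = 43382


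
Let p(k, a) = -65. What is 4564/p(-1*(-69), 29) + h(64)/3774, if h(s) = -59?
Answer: -17228371/245310 ≈ -70.231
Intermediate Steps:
4564/p(-1*(-69), 29) + h(64)/3774 = 4564/(-65) - 59/3774 = 4564*(-1/65) - 59*1/3774 = -4564/65 - 59/3774 = -17228371/245310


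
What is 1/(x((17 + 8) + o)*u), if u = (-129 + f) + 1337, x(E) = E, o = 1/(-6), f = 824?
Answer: 3/151384 ≈ 1.9817e-5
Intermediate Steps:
o = -1/6 ≈ -0.16667
u = 2032 (u = (-129 + 824) + 1337 = 695 + 1337 = 2032)
1/(x((17 + 8) + o)*u) = 1/(((17 + 8) - 1/6)*2032) = 1/((25 - 1/6)*2032) = 1/((149/6)*2032) = 1/(151384/3) = 3/151384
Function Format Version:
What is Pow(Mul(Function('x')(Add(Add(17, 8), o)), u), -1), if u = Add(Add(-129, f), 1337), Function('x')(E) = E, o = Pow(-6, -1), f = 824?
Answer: Rational(3, 151384) ≈ 1.9817e-5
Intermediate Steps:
o = Rational(-1, 6) ≈ -0.16667
u = 2032 (u = Add(Add(-129, 824), 1337) = Add(695, 1337) = 2032)
Pow(Mul(Function('x')(Add(Add(17, 8), o)), u), -1) = Pow(Mul(Add(Add(17, 8), Rational(-1, 6)), 2032), -1) = Pow(Mul(Add(25, Rational(-1, 6)), 2032), -1) = Pow(Mul(Rational(149, 6), 2032), -1) = Pow(Rational(151384, 3), -1) = Rational(3, 151384)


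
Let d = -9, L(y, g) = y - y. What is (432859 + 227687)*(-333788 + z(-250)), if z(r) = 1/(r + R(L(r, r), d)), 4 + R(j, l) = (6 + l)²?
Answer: -54018171081306/245 ≈ -2.2048e+11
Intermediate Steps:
L(y, g) = 0
R(j, l) = -4 + (6 + l)²
z(r) = 1/(5 + r) (z(r) = 1/(r + (-4 + (6 - 9)²)) = 1/(r + (-4 + (-3)²)) = 1/(r + (-4 + 9)) = 1/(r + 5) = 1/(5 + r))
(432859 + 227687)*(-333788 + z(-250)) = (432859 + 227687)*(-333788 + 1/(5 - 250)) = 660546*(-333788 + 1/(-245)) = 660546*(-333788 - 1/245) = 660546*(-81778061/245) = -54018171081306/245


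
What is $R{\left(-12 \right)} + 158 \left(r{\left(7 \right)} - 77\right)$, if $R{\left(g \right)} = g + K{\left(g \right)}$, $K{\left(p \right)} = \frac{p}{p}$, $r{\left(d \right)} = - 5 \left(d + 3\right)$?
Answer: $-20077$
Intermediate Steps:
$r{\left(d \right)} = -15 - 5 d$ ($r{\left(d \right)} = - 5 \left(3 + d\right) = -15 - 5 d$)
$K{\left(p \right)} = 1$
$R{\left(g \right)} = 1 + g$ ($R{\left(g \right)} = g + 1 = 1 + g$)
$R{\left(-12 \right)} + 158 \left(r{\left(7 \right)} - 77\right) = \left(1 - 12\right) + 158 \left(\left(-15 - 35\right) - 77\right) = -11 + 158 \left(\left(-15 - 35\right) - 77\right) = -11 + 158 \left(-50 - 77\right) = -11 + 158 \left(-127\right) = -11 - 20066 = -20077$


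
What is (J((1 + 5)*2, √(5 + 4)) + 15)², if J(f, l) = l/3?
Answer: 256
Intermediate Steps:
J(f, l) = l/3 (J(f, l) = l*(⅓) = l/3)
(J((1 + 5)*2, √(5 + 4)) + 15)² = (√(5 + 4)/3 + 15)² = (√9/3 + 15)² = ((⅓)*3 + 15)² = (1 + 15)² = 16² = 256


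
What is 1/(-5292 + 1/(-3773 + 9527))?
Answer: -5754/30450167 ≈ -0.00018896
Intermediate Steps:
1/(-5292 + 1/(-3773 + 9527)) = 1/(-5292 + 1/5754) = 1/(-30450167/5754) = -5754/30450167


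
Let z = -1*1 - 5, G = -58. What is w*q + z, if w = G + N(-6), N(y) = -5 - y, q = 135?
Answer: -7701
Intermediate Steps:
w = -57 (w = -58 + (-5 - 1*(-6)) = -58 + (-5 + 6) = -58 + 1 = -57)
z = -6 (z = -1 - 5 = -6)
w*q + z = -57*135 - 6 = -7695 - 6 = -7701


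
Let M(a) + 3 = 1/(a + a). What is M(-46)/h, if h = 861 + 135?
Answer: -277/91632 ≈ -0.0030230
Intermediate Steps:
M(a) = -3 + 1/(2*a) (M(a) = -3 + 1/(a + a) = -3 + 1/(2*a))
h = 996
M(-46)/h = (-3 + (½)/(-46))/996 = (-3 + (½)*(-1/46))*(1/996) = (-3 - 1/92)*(1/996) = -277/92*1/996 = -277/91632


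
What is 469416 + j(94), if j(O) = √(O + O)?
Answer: 469416 + 2*√47 ≈ 4.6943e+5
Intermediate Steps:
j(O) = √2*√O (j(O) = √(2*O) = √2*√O)
469416 + j(94) = 469416 + √2*√94 = 469416 + 2*√47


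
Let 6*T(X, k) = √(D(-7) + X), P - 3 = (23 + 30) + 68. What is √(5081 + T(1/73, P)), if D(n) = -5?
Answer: √(243689841 + 219*I*√6643)/219 ≈ 71.281 + 0.0026106*I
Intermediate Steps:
P = 124 (P = 3 + ((23 + 30) + 68) = 3 + (53 + 68) = 3 + 121 = 124)
T(X, k) = √(-5 + X)/6
√(5081 + T(1/73, P)) = √(5081 + √(-5 + 1/73)/6) = √(5081 + √(-364/73)/6) = √(5081 + (2*I*√6643/73)/6) = √(5081 + I*√6643/219)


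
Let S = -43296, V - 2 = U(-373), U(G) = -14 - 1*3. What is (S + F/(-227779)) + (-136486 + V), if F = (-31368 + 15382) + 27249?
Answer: -40953992126/227779 ≈ -1.7980e+5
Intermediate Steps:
U(G) = -17 (U(G) = -14 - 3 = -17)
V = -15 (V = 2 - 17 = -15)
F = 11263 (F = -15986 + 27249 = 11263)
(S + F/(-227779)) + (-136486 + V) = (-43296 + 11263/(-227779)) + (-136486 - 15) = (-43296 + 11263*(-1/227779)) - 136501 = (-43296 - 11263/227779) - 136501 = -9861930847/227779 - 136501 = -40953992126/227779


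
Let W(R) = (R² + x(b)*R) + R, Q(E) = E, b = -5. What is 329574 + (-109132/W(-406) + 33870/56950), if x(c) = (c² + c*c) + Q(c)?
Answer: 13716553757299/41619060 ≈ 3.2957e+5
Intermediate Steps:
x(c) = c + 2*c² (x(c) = (c² + c*c) + c = (c² + c²) + c = 2*c² + c = c + 2*c²)
W(R) = R² + 46*R (W(R) = (R² + (-5*(1 + 2*(-5)))*R) + R = (R² + (-5*(1 - 10))*R) + R = (R² + (-5*(-9))*R) + R = (R² + 45*R) + R = R² + 46*R)
329574 + (-109132/W(-406) + 33870/56950) = 329574 + (-109132*(-1/(406*(46 - 406))) + 33870/56950) = 329574 + (-109132/((-406*(-360))) + 33870*(1/56950)) = 329574 + (-109132/146160 + 3387/5695) = 329574 + (-109132*1/146160 + 3387/5695) = 329574 + (-27283/36540 + 3387/5695) = 329574 - 6323141/41619060 = 13716553757299/41619060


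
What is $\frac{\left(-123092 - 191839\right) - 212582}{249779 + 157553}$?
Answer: $- \frac{527513}{407332} \approx -1.295$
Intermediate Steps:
$\frac{\left(-123092 - 191839\right) - 212582}{249779 + 157553} = \frac{-314931 - 212582}{407332} = \left(-527513\right) \frac{1}{407332} = - \frac{527513}{407332}$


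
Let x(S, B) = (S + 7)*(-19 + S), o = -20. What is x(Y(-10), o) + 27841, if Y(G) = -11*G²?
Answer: 1250908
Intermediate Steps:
x(S, B) = (-19 + S)*(7 + S) (x(S, B) = (7 + S)*(-19 + S) = (-19 + S)*(7 + S))
x(Y(-10), o) + 27841 = (-133 + (-11*(-10)²)² - (-132)*(-10)²) + 27841 = (-133 + (-11*100)² - (-132)*100) + 27841 = (-133 + (-1100)² - 12*(-1100)) + 27841 = (-133 + 1210000 + 13200) + 27841 = 1223067 + 27841 = 1250908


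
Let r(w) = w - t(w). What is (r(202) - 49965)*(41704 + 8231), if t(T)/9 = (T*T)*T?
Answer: -3706746706725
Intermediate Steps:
t(T) = 9*T³ (t(T) = 9*((T*T)*T) = 9*(T²*T) = 9*T³)
r(w) = w - 9*w³
(r(202) - 49965)*(41704 + 8231) = ((202 - 9*202³) - 49965)*(41704 + 8231) = ((202 - 9*8242408) - 49965)*49935 = ((202 - 74181672) - 49965)*49935 = (-74181470 - 49965)*49935 = -74231435*49935 = -3706746706725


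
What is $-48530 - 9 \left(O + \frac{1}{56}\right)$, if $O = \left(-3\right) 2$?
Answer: $- \frac{2714665}{56} \approx -48476.0$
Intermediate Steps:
$O = -6$
$-48530 - 9 \left(O + \frac{1}{56}\right) = -48530 - 9 \left(-6 + \frac{1}{56}\right) = -48530 - - \frac{3015}{56} = -48530 + \frac{3015}{56} = - \frac{2714665}{56}$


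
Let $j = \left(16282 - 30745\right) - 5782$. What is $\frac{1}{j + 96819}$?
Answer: $\frac{1}{76574} \approx 1.3059 \cdot 10^{-5}$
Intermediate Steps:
$j = -20245$ ($j = \left(16282 - 30745\right) - 5782 = -14463 - 5782 = -20245$)
$\frac{1}{j + 96819} = \frac{1}{-20245 + 96819} = \frac{1}{76574}$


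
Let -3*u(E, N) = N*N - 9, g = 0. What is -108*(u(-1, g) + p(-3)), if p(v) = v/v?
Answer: -432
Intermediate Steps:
p(v) = 1
u(E, N) = 3 - N²/3 (u(E, N) = -(N*N - 9)/3 = -(N² - 9)/3 = -(-9 + N²)/3 = 3 - N²/3)
-108*(u(-1, g) + p(-3)) = -108*((3 - ⅓*0²) + 1) = -108*((3 - ⅓*0) + 1) = -108*((3 + 0) + 1) = -108*(3 + 1) = -108*4 = -432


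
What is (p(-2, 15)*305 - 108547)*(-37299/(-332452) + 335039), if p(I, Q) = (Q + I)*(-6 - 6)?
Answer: -17390115798323729/332452 ≈ -5.2309e+10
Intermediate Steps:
p(I, Q) = -12*I - 12*Q (p(I, Q) = (I + Q)*(-12) = -12*I - 12*Q)
(p(-2, 15)*305 - 108547)*(-37299/(-332452) + 335039) = ((-12*(-2) - 12*15)*305 - 108547)*(-37299/(-332452) + 335039) = ((24 - 180)*305 - 108547)*(-37299*(-1/332452) + 335039) = (-156*305 - 108547)*(37299/332452 + 335039) = (-47580 - 108547)*(111384422927/332452) = -156127*111384422927/332452 = -17390115798323729/332452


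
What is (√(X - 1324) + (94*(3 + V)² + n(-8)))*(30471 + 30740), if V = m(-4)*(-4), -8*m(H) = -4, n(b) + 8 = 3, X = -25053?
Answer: 5447779 + 61211*I*√26377 ≈ 5.4478e+6 + 9.9413e+6*I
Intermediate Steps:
n(b) = -5 (n(b) = -8 + 3 = -5)
m(H) = ½ (m(H) = -⅛*(-4) = ½)
V = -2 (V = (½)*(-4) = -2)
(√(X - 1324) + (94*(3 + V)² + n(-8)))*(30471 + 30740) = (√(-25053 - 1324) + (94*(3 - 2)² - 5))*(30471 + 30740) = (√(-26377) + (94*1² - 5))*61211 = (I*√26377 + (94*1 - 5))*61211 = (I*√26377 + (94 - 5))*61211 = (I*√26377 + 89)*61211 = (89 + I*√26377)*61211 = 5447779 + 61211*I*√26377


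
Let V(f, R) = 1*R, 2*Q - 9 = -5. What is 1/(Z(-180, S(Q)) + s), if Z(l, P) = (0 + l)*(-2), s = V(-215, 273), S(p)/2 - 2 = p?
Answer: 1/633 ≈ 0.0015798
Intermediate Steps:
Q = 2 (Q = 9/2 + (½)*(-5) = 9/2 - 5/2 = 2)
S(p) = 4 + 2*p
V(f, R) = R
s = 273
Z(l, P) = -2*l (Z(l, P) = l*(-2) = -2*l)
1/(Z(-180, S(Q)) + s) = 1/(-2*(-180) + 273) = 1/(360 + 273) = 1/633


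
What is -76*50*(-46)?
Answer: 174800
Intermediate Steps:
-76*50*(-46) = -3800*(-46) = 174800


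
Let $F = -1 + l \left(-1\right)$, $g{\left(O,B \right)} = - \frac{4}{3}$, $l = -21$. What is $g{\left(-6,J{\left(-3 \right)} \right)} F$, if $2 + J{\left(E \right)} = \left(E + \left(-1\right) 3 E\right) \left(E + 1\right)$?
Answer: $- \frac{80}{3} \approx -26.667$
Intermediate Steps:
$J{\left(E \right)} = -2 - 2 E \left(1 + E\right)$ ($J{\left(E \right)} = -2 + \left(E + \left(-1\right) 3 E\right) \left(E + 1\right) = -2 + \left(E - 3 E\right) \left(1 + E\right) = -2 + - 2 E \left(1 + E\right) = -2 - 2 E \left(1 + E\right)$)
$g{\left(O,B \right)} = - \frac{4}{3}$ ($g{\left(O,B \right)} = \left(-4\right) \frac{1}{3} = - \frac{4}{3}$)
$F = 20$ ($F = -1 - -21 = -1 + 21 = 20$)
$g{\left(-6,J{\left(-3 \right)} \right)} F = \left(- \frac{4}{3}\right) 20 = - \frac{80}{3}$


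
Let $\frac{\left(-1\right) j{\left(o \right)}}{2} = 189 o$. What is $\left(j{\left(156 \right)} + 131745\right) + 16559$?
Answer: $89336$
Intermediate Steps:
$j{\left(o \right)} = - 378 o$ ($j{\left(o \right)} = - 2 \cdot 189 o = - 378 o$)
$\left(j{\left(156 \right)} + 131745\right) + 16559 = \left(\left(-378\right) 156 + 131745\right) + 16559 = \left(-58968 + 131745\right) + 16559 = 72777 + 16559 = 89336$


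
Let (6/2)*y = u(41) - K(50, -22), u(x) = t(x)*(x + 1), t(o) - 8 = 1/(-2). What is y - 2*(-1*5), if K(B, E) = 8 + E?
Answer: 359/3 ≈ 119.67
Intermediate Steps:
t(o) = 15/2 (t(o) = 8 + 1/(-2) = 8 + 1*(-½) = 8 - ½ = 15/2)
u(x) = 15/2 + 15*x/2 (u(x) = 15*(x + 1)/2 = 15*(1 + x)/2 = 15/2 + 15*x/2)
y = 329/3 (y = ((15/2 + (15/2)*41) - (8 - 22))/3 = ((15/2 + 615/2) - 1*(-14))/3 = (315 + 14)/3 = (⅓)*329 = 329/3 ≈ 109.67)
y - 2*(-1*5) = 329/3 - 2*(-1*5) = 329/3 - 2*(-5) = 329/3 - 1*(-10) = 329/3 + 10 = 359/3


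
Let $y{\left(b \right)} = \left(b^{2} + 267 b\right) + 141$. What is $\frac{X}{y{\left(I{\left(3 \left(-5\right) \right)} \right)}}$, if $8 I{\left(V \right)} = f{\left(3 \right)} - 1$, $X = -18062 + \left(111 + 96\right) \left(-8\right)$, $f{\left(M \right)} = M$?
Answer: $- \frac{315488}{3325} \approx -94.884$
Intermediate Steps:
$X = -19718$ ($X = -18062 + 207 \left(-8\right) = -18062 - 1656 = -19718$)
$I{\left(V \right)} = \frac{1}{4}$ ($I{\left(V \right)} = \frac{3 - 1}{8} = \frac{1}{8} \cdot 2 = \frac{1}{4}$)
$y{\left(b \right)} = 141 + b^{2} + 267 b$
$\frac{X}{y{\left(I{\left(3 \left(-5\right) \right)} \right)}} = - \frac{19718}{141 + \left(\frac{1}{4}\right)^{2} + 267 \cdot \frac{1}{4}} = - \frac{19718}{141 + \frac{1}{16} + \frac{267}{4}} = - \frac{19718}{\frac{3325}{16}} = \left(-19718\right) \frac{16}{3325} = - \frac{315488}{3325}$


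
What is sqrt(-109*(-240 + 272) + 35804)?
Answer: 2*sqrt(8079) ≈ 179.77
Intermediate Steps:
sqrt(-109*(-240 + 272) + 35804) = sqrt(-109*32 + 35804) = sqrt(-3488 + 35804) = sqrt(32316) = 2*sqrt(8079)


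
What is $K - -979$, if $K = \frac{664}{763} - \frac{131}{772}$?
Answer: $\frac{577078899}{589036} \approx 979.7$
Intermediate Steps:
$K = \frac{412655}{589036}$ ($K = 664 \cdot \frac{1}{763} - \frac{131}{772} = \frac{664}{763} - \frac{131}{772} = \frac{412655}{589036} \approx 0.70056$)
$K - -979 = \frac{412655}{589036} - -979 = \frac{412655}{589036} + 979 = \frac{577078899}{589036}$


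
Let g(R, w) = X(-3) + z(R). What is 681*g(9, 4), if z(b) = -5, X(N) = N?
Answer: -5448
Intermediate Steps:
g(R, w) = -8 (g(R, w) = -3 - 5 = -8)
681*g(9, 4) = 681*(-8) = -5448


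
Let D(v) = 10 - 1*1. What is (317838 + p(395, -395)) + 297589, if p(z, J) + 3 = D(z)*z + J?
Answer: 618584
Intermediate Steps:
D(v) = 9 (D(v) = 10 - 1 = 9)
p(z, J) = -3 + J + 9*z (p(z, J) = -3 + (9*z + J) = -3 + (J + 9*z) = -3 + J + 9*z)
(317838 + p(395, -395)) + 297589 = (317838 + (-3 - 395 + 9*395)) + 297589 = (317838 + (-3 - 395 + 3555)) + 297589 = (317838 + 3157) + 297589 = 320995 + 297589 = 618584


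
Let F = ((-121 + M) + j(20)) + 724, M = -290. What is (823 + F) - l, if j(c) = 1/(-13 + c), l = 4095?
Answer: -20712/7 ≈ -2958.9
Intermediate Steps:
F = 2192/7 (F = ((-121 - 290) + 1/(-13 + 20)) + 724 = (-411 + 1/7) + 724 = (-411 + ⅐) + 724 = -2876/7 + 724 = 2192/7 ≈ 313.14)
(823 + F) - l = (823 + 2192/7) - 1*4095 = 7953/7 - 4095 = -20712/7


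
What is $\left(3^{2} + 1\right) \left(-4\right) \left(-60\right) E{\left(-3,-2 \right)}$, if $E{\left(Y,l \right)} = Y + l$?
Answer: $-12000$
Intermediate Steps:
$\left(3^{2} + 1\right) \left(-4\right) \left(-60\right) E{\left(-3,-2 \right)} = \left(3^{2} + 1\right) \left(-4\right) \left(-60\right) \left(-3 - 2\right) = \left(9 + 1\right) \left(-4\right) \left(-60\right) \left(-5\right) = 10 \left(-4\right) \left(-60\right) \left(-5\right) = \left(-40\right) \left(-60\right) \left(-5\right) = 2400 \left(-5\right) = -12000$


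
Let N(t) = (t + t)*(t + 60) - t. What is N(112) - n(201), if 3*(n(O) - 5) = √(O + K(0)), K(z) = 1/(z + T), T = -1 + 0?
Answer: 38411 - 10*√2/3 ≈ 38406.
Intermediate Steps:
T = -1
N(t) = -t + 2*t*(60 + t) (N(t) = (2*t)*(60 + t) - t = 2*t*(60 + t) - t = -t + 2*t*(60 + t))
K(z) = 1/(-1 + z) (K(z) = 1/(z - 1) = 1/(-1 + z))
n(O) = 5 + √(-1 + O)/3 (n(O) = 5 + √(O + 1/(-1 + 0))/3 = 5 + √(O + 1/(-1))/3 = 5 + √(O - 1)/3 = 5 + √(-1 + O)/3)
N(112) - n(201) = 112*(119 + 2*112) - (5 + √(-1 + 201)/3) = 112*(119 + 224) - (5 + √200/3) = 112*343 - (5 + (10*√2)/3) = 38416 - (5 + 10*√2/3) = 38416 + (-5 - 10*√2/3) = 38411 - 10*√2/3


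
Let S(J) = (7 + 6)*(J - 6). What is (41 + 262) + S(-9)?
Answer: 108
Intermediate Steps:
S(J) = -78 + 13*J (S(J) = 13*(-6 + J) = -78 + 13*J)
(41 + 262) + S(-9) = (41 + 262) + (-78 + 13*(-9)) = 303 + (-78 - 117) = 303 - 195 = 108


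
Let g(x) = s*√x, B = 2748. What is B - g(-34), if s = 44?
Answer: 2748 - 44*I*√34 ≈ 2748.0 - 256.56*I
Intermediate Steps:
g(x) = 44*√x
B - g(-34) = 2748 - 44*√(-34) = 2748 - 44*I*√34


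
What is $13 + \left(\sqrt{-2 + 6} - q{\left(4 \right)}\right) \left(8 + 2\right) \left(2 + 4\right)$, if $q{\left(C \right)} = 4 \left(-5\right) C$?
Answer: $4933$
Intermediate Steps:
$q{\left(C \right)} = - 20 C$
$13 + \left(\sqrt{-2 + 6} - q{\left(4 \right)}\right) \left(8 + 2\right) \left(2 + 4\right) = 13 + \left(\sqrt{-2 + 6} - \left(-20\right) 4\right) \left(8 + 2\right) \left(2 + 4\right) = 13 + \left(\sqrt{4} - -80\right) 10 \cdot 6 = 13 + \left(2 + 80\right) 60 = 13 + 82 \cdot 60 = 13 + 4920 = 4933$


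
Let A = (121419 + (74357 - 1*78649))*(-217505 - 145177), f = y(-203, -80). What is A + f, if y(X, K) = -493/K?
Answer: -3398388368627/80 ≈ -4.2480e+10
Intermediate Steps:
f = 493/80 (f = -493/(-80) = -493*(-1/80) = 493/80 ≈ 6.1625)
A = -42479854614 (A = (121419 + (74357 - 78649))*(-362682) = (121419 - 4292)*(-362682) = 117127*(-362682) = -42479854614)
A + f = -42479854614 + 493/80 = -3398388368627/80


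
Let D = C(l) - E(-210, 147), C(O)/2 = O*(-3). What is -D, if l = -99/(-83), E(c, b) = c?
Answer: -16836/83 ≈ -202.84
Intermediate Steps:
l = 99/83 (l = -99*(-1/83) = 99/83 ≈ 1.1928)
C(O) = -6*O (C(O) = 2*(O*(-3)) = 2*(-3*O) = -6*O)
D = 16836/83 (D = -6*99/83 - 1*(-210) = -594/83 + 210 = 16836/83 ≈ 202.84)
-D = -1*16836/83 = -16836/83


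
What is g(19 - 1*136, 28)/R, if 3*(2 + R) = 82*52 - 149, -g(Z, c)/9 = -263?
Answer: 7101/4109 ≈ 1.7282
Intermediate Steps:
g(Z, c) = 2367 (g(Z, c) = -9*(-263) = 2367)
R = 4109/3 (R = -2 + (82*52 - 149)/3 = -2 + (4264 - 149)/3 = -2 + (⅓)*4115 = -2 + 4115/3 = 4109/3 ≈ 1369.7)
g(19 - 1*136, 28)/R = 2367/(4109/3) = 2367*(3/4109) = 7101/4109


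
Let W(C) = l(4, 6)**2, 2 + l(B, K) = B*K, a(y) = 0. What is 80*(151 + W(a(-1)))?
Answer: 50800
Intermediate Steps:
l(B, K) = -2 + B*K
W(C) = 484 (W(C) = (-2 + 4*6)**2 = (-2 + 24)**2 = 22**2 = 484)
80*(151 + W(a(-1))) = 80*(151 + 484) = 80*635 = 50800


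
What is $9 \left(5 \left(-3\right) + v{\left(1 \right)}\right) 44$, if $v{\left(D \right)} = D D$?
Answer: $-5544$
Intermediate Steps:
$v{\left(D \right)} = D^{2}$
$9 \left(5 \left(-3\right) + v{\left(1 \right)}\right) 44 = 9 \left(5 \left(-3\right) + 1^{2}\right) 44 = 9 \left(-15 + 1\right) 44 = 9 \left(-14\right) 44 = \left(-126\right) 44 = -5544$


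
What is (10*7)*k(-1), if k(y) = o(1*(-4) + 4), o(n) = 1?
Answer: 70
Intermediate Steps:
k(y) = 1
(10*7)*k(-1) = (10*7)*1 = 70*1 = 70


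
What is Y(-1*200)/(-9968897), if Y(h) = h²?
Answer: -40000/9968897 ≈ -0.0040125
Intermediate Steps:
Y(-1*200)/(-9968897) = (-1*200)²/(-9968897) = (-200)²*(-1/9968897) = 40000*(-1/9968897) = -40000/9968897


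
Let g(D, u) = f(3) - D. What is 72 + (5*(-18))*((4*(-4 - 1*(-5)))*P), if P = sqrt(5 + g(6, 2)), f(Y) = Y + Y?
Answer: 72 - 360*sqrt(5) ≈ -732.98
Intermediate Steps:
f(Y) = 2*Y
g(D, u) = 6 - D (g(D, u) = 2*3 - D = 6 - D)
P = sqrt(5) (P = sqrt(5 + (6 - 1*6)) = sqrt(5 + (6 - 6)) = sqrt(5 + 0) = sqrt(5) ≈ 2.2361)
72 + (5*(-18))*((4*(-4 - 1*(-5)))*P) = 72 + (5*(-18))*((4*(-4 - 1*(-5)))*sqrt(5)) = 72 - 90*4*(-4 + 5)*sqrt(5) = 72 - 90*4*1*sqrt(5) = 72 - 360*sqrt(5)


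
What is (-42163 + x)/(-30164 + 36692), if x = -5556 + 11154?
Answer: -36565/6528 ≈ -5.6013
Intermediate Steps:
x = 5598
(-42163 + x)/(-30164 + 36692) = (-42163 + 5598)/(-30164 + 36692) = -36565/6528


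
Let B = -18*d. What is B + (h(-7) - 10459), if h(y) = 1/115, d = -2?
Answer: -1198644/115 ≈ -10423.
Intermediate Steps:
h(y) = 1/115
B = 36 (B = -18*(-2) = 36)
B + (h(-7) - 10459) = 36 + (1/115 - 10459) = 36 - 1202784/115 = -1198644/115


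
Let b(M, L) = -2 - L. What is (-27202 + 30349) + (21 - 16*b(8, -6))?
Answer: 3104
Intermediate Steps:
(-27202 + 30349) + (21 - 16*b(8, -6)) = (-27202 + 30349) + (21 - 16*(-2 - 1*(-6))) = 3147 + (21 - 16*(-2 + 6)) = 3147 + (21 - 16*4) = 3147 + (21 - 64) = 3147 - 43 = 3104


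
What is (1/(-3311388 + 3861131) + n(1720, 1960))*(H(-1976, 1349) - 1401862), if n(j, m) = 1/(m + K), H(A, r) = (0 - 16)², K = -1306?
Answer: -128573289597/59921987 ≈ -2145.7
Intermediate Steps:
H(A, r) = 256 (H(A, r) = (-16)² = 256)
n(j, m) = 1/(-1306 + m) (n(j, m) = 1/(m - 1306) = 1/(-1306 + m))
(1/(-3311388 + 3861131) + n(1720, 1960))*(H(-1976, 1349) - 1401862) = (1/(-3311388 + 3861131) + 1/(-1306 + 1960))*(256 - 1401862) = (1/549743 + 1/654)*(-1401606) = (550397/359531922)*(-1401606) = -128573289597/59921987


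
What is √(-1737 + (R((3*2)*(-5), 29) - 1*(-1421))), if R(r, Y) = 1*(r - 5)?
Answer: 3*I*√39 ≈ 18.735*I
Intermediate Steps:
R(r, Y) = -5 + r (R(r, Y) = 1*(-5 + r) = -5 + r)
√(-1737 + (R((3*2)*(-5), 29) - 1*(-1421))) = √(-1737 + ((-5 + (3*2)*(-5)) - 1*(-1421))) = √(-1737 + ((-5 + 6*(-5)) + 1421)) = √(-1737 + ((-5 - 30) + 1421)) = √(-1737 + (-35 + 1421)) = √(-1737 + 1386) = √(-351) = 3*I*√39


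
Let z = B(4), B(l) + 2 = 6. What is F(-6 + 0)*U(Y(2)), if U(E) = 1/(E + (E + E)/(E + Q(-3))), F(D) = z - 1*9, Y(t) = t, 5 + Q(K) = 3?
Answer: 0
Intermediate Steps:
B(l) = 4 (B(l) = -2 + 6 = 4)
z = 4
Q(K) = -2 (Q(K) = -5 + 3 = -2)
F(D) = -5 (F(D) = 4 - 1*9 = 4 - 9 = -5)
U(E) = 1/(E + 2*E/(-2 + E)) (U(E) = 1/(E + (E + E)/(E - 2)) = 1/(E + (2*E)/(-2 + E)) = 1/(E + 2*E/(-2 + E)))
F(-6 + 0)*U(Y(2)) = -5*(-2 + 2)/2² = -5*0/4 = -5*0 = 0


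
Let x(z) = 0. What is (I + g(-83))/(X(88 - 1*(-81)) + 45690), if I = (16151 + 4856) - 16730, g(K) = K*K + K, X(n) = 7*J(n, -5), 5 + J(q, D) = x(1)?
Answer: 11083/45655 ≈ 0.24276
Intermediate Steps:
J(q, D) = -5 (J(q, D) = -5 + 0 = -5)
X(n) = -35 (X(n) = 7*(-5) = -35)
g(K) = K + K**2 (g(K) = K**2 + K = K + K**2)
I = 4277 (I = 21007 - 16730 = 4277)
(I + g(-83))/(X(88 - 1*(-81)) + 45690) = (4277 - 83*(1 - 83))/(-35 + 45690) = (4277 - 83*(-82))/45655 = (4277 + 6806)*(1/45655) = 11083*(1/45655) = 11083/45655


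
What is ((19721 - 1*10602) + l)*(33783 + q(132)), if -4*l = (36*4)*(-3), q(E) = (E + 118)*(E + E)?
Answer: 920697741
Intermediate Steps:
q(E) = 2*E*(118 + E) (q(E) = (118 + E)*(2*E) = 2*E*(118 + E))
l = 108 (l = -36*4*(-3)/4 = -36*(-3) = -¼*(-432) = 108)
((19721 - 1*10602) + l)*(33783 + q(132)) = ((19721 - 1*10602) + 108)*(33783 + 2*132*(118 + 132)) = ((19721 - 10602) + 108)*(33783 + 2*132*250) = (9119 + 108)*(33783 + 66000) = 9227*99783 = 920697741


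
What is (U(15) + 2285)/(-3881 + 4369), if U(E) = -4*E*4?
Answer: 2045/488 ≈ 4.1906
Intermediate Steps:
U(E) = -16*E
(U(15) + 2285)/(-3881 + 4369) = (-16*15 + 2285)/(-3881 + 4369) = (-240 + 2285)/488 = 2045*(1/488) = 2045/488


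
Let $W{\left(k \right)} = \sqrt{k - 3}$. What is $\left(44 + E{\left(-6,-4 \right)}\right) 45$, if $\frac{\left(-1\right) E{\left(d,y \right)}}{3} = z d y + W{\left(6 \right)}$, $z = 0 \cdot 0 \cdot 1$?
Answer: $1980 - 135 \sqrt{3} \approx 1746.2$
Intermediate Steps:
$W{\left(k \right)} = \sqrt{-3 + k}$
$z = 0$ ($z = 0 \cdot 1 = 0$)
$E{\left(d,y \right)} = - 3 \sqrt{3}$ ($E{\left(d,y \right)} = - 3 \left(0 d y + \sqrt{-3 + 6}\right) = - 3 \left(0 y + \sqrt{3}\right) = - 3 \left(0 + \sqrt{3}\right) = - 3 \sqrt{3}$)
$\left(44 + E{\left(-6,-4 \right)}\right) 45 = \left(44 - 3 \sqrt{3}\right) 45 = 1980 - 135 \sqrt{3}$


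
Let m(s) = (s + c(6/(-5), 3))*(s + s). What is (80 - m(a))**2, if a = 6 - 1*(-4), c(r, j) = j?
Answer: 32400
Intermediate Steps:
a = 10 (a = 6 + 4 = 10)
m(s) = 2*s*(3 + s) (m(s) = (s + 3)*(s + s) = (3 + s)*(2*s) = 2*s*(3 + s))
(80 - m(a))**2 = (80 - 2*10*(3 + 10))**2 = (80 - 2*10*13)**2 = (80 - 1*260)**2 = (80 - 260)**2 = (-180)**2 = 32400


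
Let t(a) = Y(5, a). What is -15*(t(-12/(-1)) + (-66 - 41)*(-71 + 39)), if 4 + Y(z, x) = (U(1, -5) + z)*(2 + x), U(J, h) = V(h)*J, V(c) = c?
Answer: -51300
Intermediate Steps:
U(J, h) = J*h (U(J, h) = h*J = J*h)
Y(z, x) = -4 + (-5 + z)*(2 + x) (Y(z, x) = -4 + (1*(-5) + z)*(2 + x) = -4 + (-5 + z)*(2 + x))
t(a) = -4 (t(a) = -14 - 5*a + 2*5 + a*5 = -14 - 5*a + 10 + 5*a = -4)
-15*(t(-12/(-1)) + (-66 - 41)*(-71 + 39)) = -15*(-4 + (-66 - 41)*(-71 + 39)) = -15*(-4 - 107*(-32)) = -15*(-4 + 3424) = -15*3420 = -51300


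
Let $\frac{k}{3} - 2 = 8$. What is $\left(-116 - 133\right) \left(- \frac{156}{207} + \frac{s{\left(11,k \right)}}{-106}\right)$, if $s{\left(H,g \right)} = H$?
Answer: $\frac{520493}{2438} \approx 213.49$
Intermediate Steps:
$k = 30$ ($k = 6 + 3 \cdot 8 = 6 + 24 = 30$)
$\left(-116 - 133\right) \left(- \frac{156}{207} + \frac{s{\left(11,k \right)}}{-106}\right) = \left(-116 - 133\right) \left(- \frac{156}{207} + \frac{11}{-106}\right) = - 249 \left(\left(-156\right) \frac{1}{207} + 11 \left(- \frac{1}{106}\right)\right) = - 249 \left(- \frac{52}{69} - \frac{11}{106}\right) = \left(-249\right) \left(- \frac{6271}{7314}\right) = \frac{520493}{2438}$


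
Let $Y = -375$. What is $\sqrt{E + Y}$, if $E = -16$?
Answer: $i \sqrt{391} \approx 19.774 i$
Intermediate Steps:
$\sqrt{E + Y} = \sqrt{-16 - 375} = \sqrt{-391} = i \sqrt{391}$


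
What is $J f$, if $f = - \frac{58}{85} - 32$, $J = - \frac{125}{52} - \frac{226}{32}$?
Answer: $\frac{2734941}{8840} \approx 309.38$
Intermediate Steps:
$J = - \frac{1969}{208}$ ($J = \left(-125\right) \frac{1}{52} - \frac{113}{16} = - \frac{125}{52} - \frac{113}{16} = - \frac{1969}{208} \approx -9.4663$)
$f = - \frac{2778}{85}$ ($f = \left(-58\right) \frac{1}{85} - 32 = - \frac{58}{85} - 32 = - \frac{2778}{85} \approx -32.682$)
$J f = \left(- \frac{1969}{208}\right) \left(- \frac{2778}{85}\right) = \frac{2734941}{8840}$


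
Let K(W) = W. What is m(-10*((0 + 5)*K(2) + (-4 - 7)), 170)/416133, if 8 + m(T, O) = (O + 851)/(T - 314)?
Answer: -1151/42168144 ≈ -2.7295e-5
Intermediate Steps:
m(T, O) = -8 + (851 + O)/(-314 + T) (m(T, O) = -8 + (O + 851)/(T - 314) = -8 + (851 + O)/(-314 + T))
m(-10*((0 + 5)*K(2) + (-4 - 7)), 170)/416133 = ((3363 + 170 - (-80)*((0 + 5)*2 + (-4 - 7)))/(-314 - 10*((0 + 5)*2 + (-4 - 7))))/416133 = ((3363 + 170 - (-80)*(5*2 - 11))/(-314 - 10*(5*2 - 11)))*(1/416133) = ((3363 + 170 - (-80)*(10 - 11))/(-314 - 10*(10 - 11)))*(1/416133) = ((3363 + 170 - (-80)*(-1))/(-314 - 10*(-1)))*(1/416133) = ((3363 + 170 - 8*10)/(-314 + 10))*(1/416133) = ((3363 + 170 - 80)/(-304))*(1/416133) = -1/304*3453*(1/416133) = -3453/304*1/416133 = -1151/42168144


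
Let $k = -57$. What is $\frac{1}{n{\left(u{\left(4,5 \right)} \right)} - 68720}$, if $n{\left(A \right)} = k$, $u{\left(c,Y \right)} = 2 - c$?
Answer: $- \frac{1}{68777} \approx -1.454 \cdot 10^{-5}$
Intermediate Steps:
$n{\left(A \right)} = -57$
$\frac{1}{n{\left(u{\left(4,5 \right)} \right)} - 68720} = \frac{1}{-57 - 68720} = \frac{1}{-68777} = - \frac{1}{68777}$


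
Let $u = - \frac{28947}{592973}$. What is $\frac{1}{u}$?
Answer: $- \frac{592973}{28947} \approx -20.485$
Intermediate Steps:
$u = - \frac{28947}{592973}$ ($u = \left(-28947\right) \frac{1}{592973} = - \frac{28947}{592973} \approx -0.048817$)
$\frac{1}{u} = \frac{1}{- \frac{28947}{592973}} = - \frac{592973}{28947}$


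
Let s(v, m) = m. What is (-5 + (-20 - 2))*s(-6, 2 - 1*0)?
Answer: -54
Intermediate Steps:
(-5 + (-20 - 2))*s(-6, 2 - 1*0) = (-5 + (-20 - 2))*(2 - 1*0) = (-5 - 22)*(2 + 0) = -27*2 = -54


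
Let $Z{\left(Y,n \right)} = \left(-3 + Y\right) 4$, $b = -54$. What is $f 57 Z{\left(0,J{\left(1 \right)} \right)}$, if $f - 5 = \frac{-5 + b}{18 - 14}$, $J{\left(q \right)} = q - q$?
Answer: $6669$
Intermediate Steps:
$J{\left(q \right)} = 0$
$f = - \frac{39}{4}$ ($f = 5 + \frac{-5 - 54}{18 - 14} = 5 - \frac{59}{4} = - \frac{39}{4} \approx -9.75$)
$Z{\left(Y,n \right)} = -12 + 4 Y$
$f 57 Z{\left(0,J{\left(1 \right)} \right)} = \left(- \frac{39}{4}\right) 57 \left(-12 + 4 \cdot 0\right) = - \frac{2223 \left(-12 + 0\right)}{4} = \left(- \frac{2223}{4}\right) \left(-12\right) = 6669$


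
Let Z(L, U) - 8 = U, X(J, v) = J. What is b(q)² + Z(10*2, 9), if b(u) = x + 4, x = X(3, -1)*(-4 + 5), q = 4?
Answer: 66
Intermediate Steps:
Z(L, U) = 8 + U
x = 3 (x = 3*(-4 + 5) = 3*1 = 3)
b(u) = 7 (b(u) = 3 + 4 = 7)
b(q)² + Z(10*2, 9) = 7² + (8 + 9) = 49 + 17 = 66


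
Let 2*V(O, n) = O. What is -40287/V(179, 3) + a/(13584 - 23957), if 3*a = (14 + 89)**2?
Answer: -2509281317/5570301 ≈ -450.48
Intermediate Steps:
V(O, n) = O/2
a = 10609/3 (a = (14 + 89)**2/3 = (1/3)*103**2 = (1/3)*10609 = 10609/3 ≈ 3536.3)
-40287/V(179, 3) + a/(13584 - 23957) = -40287/((1/2)*179) + 10609/(3*(13584 - 23957)) = -40287/179/2 + (10609/3)/(-10373) = -40287*2/179 + (10609/3)*(-1/10373) = -80574/179 - 10609/31119 = -2509281317/5570301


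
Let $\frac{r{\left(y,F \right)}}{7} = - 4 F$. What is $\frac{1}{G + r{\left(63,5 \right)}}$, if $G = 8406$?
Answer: $\frac{1}{8266} \approx 0.00012098$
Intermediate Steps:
$r{\left(y,F \right)} = - 28 F$ ($r{\left(y,F \right)} = 7 \left(- 4 F\right) = - 28 F$)
$\frac{1}{G + r{\left(63,5 \right)}} = \frac{1}{8406 - 140} = \frac{1}{8266}$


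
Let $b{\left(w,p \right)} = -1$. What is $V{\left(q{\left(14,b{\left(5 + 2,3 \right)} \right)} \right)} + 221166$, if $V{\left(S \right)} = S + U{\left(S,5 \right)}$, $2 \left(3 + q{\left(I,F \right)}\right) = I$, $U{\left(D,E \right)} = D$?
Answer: $221174$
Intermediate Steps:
$q{\left(I,F \right)} = -3 + \frac{I}{2}$
$V{\left(S \right)} = 2 S$ ($V{\left(S \right)} = S + S = 2 S$)
$V{\left(q{\left(14,b{\left(5 + 2,3 \right)} \right)} \right)} + 221166 = 2 \left(-3 + \frac{1}{2} \cdot 14\right) + 221166 = 2 \left(-3 + 7\right) + 221166 = 2 \cdot 4 + 221166 = 8 + 221166 = 221174$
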